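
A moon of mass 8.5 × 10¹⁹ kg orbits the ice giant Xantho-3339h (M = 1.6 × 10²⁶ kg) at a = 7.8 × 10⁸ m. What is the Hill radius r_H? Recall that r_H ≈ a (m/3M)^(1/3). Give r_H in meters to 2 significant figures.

4.4 × 10⁶ m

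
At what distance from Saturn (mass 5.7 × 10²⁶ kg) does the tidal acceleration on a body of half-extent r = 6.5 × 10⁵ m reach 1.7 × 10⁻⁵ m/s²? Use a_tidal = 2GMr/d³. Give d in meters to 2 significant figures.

2GMr/d³ = a_tidal  ⇒  d = (2GMr / a_tidal)^(1/3)
d = (2 × 6.674×10⁻¹¹ × (5.7 × 10²⁶) × (6.5 × 10⁵) / (1.7 × 10⁻⁵))^(1/3)
  = 1.4 × 10⁹ m

1.4 × 10⁹ m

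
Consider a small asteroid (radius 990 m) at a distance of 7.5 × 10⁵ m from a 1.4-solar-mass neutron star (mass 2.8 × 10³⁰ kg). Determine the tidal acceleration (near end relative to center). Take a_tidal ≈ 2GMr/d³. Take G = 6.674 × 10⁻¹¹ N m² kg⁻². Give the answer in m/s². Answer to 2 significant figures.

Differencing GM/(d−r)² and GM/d² to first order in r/d gives 2GMr/d³.
Δg = 2GMr/d³
   = 2 × (6.674 × 10⁻¹¹) × (2.8 × 10³⁰) × (990) / (7.5 × 10⁵)³
   = 8.8 × 10⁵ m/s²

8.8 × 10⁵ m/s²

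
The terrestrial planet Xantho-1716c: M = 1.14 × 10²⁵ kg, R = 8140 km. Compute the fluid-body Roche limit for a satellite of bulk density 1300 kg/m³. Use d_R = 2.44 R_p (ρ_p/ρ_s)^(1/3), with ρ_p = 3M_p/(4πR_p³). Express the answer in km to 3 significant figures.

31200 km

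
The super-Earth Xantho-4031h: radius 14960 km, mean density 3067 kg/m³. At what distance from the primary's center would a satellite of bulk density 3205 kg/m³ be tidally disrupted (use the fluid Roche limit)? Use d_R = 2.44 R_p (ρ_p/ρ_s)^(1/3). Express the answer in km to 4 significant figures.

d_R = 2.44 × 14960 km × (3067/3205)^(1/3)
    = 35970 km

35970 km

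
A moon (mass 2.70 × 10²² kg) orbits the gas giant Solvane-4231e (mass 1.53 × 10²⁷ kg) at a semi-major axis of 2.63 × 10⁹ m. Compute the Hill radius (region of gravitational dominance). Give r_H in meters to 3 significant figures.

4.75 × 10⁷ m

r_H ≈ a (m/3M)^(1/3)
    = (2.63 × 10⁹) × (2.70 × 10²² / (3 × 1.53 × 10²⁷))^(1/3)
    = 4.75 × 10⁷ m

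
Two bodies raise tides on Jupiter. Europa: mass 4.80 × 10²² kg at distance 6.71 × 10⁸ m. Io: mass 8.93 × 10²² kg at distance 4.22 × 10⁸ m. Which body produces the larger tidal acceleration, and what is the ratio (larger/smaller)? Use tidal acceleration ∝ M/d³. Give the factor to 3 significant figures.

Io, by a factor of ≈ 7.48

Tidal acceleration ∝ M/d³, so compare M/d³ for each.
Europa: (4.80 × 10²²) / (6.71 × 10⁸)³ = 1.589 × 10⁻⁴
Io: (8.93 × 10²²) / (4.22 × 10⁸)³ = 1.188 × 10⁻³
Ratio (larger/smaller) = 7.48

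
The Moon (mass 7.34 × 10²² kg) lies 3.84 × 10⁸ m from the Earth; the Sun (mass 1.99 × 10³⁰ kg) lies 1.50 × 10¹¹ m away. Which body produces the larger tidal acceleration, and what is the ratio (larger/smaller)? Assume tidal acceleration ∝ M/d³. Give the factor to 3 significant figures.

The Moon, by a factor of ≈ 2.20

Tidal acceleration ∝ M/d³, so compare M/d³ for each.
The Moon: (7.34 × 10²²) / (3.84 × 10⁸)³ = 1.296 × 10⁻³
The Sun: (1.99 × 10³⁰) / (1.50 × 10¹¹)³ = 5.896 × 10⁻⁴
Ratio (larger/smaller) = 2.20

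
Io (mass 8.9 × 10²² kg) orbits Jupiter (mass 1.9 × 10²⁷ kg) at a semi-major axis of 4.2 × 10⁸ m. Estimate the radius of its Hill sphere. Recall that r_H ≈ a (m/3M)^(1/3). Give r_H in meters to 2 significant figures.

r_H ≈ a (m/3M)^(1/3)
    = (4.2 × 10⁸) × (8.9 × 10²² / (3 × 1.9 × 10²⁷))^(1/3)
    = 1.0 × 10⁷ m

1.0 × 10⁷ m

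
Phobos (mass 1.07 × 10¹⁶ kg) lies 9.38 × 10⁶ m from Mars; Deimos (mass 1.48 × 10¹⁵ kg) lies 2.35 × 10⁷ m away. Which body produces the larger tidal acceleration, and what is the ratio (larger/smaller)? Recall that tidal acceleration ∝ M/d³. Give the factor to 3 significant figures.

Phobos, by a factor of ≈ 114

Compare M/d³ for the two perturbers:
Phobos: (1.07 × 10¹⁶) / (9.38 × 10⁶)³ = 1.297 × 10⁻⁵
Deimos: (1.48 × 10¹⁵) / (2.35 × 10⁷)³ = 1.140 × 10⁻⁷
Ratio (larger/smaller) = 114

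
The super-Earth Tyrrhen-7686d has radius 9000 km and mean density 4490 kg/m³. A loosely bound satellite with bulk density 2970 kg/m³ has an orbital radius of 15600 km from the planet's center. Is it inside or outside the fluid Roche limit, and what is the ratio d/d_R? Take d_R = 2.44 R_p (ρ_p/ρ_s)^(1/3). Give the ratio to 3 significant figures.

d_R = 2.44 × (9000 km) × (4490/2970)^(1/3) = 25200 km
d/d_R = (15600) / (25200) = 0.619
Since d/d_R < 1, the body is inside the Roche limit.

inside; d/d_R ≈ 0.619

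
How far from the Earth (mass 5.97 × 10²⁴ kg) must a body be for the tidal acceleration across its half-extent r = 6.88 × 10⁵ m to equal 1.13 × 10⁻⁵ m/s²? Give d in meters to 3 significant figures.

2GMr/d³ = a_tidal  ⇒  d = (2GMr / a_tidal)^(1/3)
d = (2 × 6.674×10⁻¹¹ × (5.97 × 10²⁴) × (6.88 × 10⁵) / (1.13 × 10⁻⁵))^(1/3)
  = 3.65 × 10⁸ m

3.65 × 10⁸ m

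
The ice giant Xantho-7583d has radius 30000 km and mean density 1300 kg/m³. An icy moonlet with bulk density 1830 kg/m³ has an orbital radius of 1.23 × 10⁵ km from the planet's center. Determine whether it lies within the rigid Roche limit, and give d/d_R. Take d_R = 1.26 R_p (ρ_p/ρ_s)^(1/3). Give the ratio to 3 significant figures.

outside; d/d_R ≈ 3.65

d_R = 1.26 × (30000 km) × (1300/1830)^(1/3) = 33730 km
d/d_R = (1.23 × 10⁵) / (33730) = 3.65
Since d/d_R > 1, the body is outside the Roche limit.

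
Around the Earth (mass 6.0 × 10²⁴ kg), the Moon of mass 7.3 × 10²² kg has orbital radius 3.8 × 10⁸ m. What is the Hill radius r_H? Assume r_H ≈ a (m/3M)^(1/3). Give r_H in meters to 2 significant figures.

r_H ≈ a (m/3M)^(1/3)
    = (3.8 × 10⁸) × (7.3 × 10²² / (3 × 6.0 × 10²⁴))^(1/3)
    = 6.1 × 10⁷ m

6.1 × 10⁷ m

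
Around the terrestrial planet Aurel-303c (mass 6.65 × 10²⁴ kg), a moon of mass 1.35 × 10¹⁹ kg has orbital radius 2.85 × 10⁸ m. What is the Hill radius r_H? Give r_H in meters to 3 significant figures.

2.50 × 10⁶ m

r_H ≈ a (m/3M)^(1/3)
    = (2.85 × 10⁸) × (1.35 × 10¹⁹ / (3 × 6.65 × 10²⁴))^(1/3)
    = 2.50 × 10⁶ m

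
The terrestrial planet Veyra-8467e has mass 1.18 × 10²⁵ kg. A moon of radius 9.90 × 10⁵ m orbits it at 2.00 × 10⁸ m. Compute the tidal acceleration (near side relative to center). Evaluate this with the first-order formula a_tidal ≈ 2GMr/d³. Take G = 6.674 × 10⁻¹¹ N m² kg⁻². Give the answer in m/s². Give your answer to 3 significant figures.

Δg = 2GMr/d³
   = 2 × (6.674 × 10⁻¹¹) × (1.18 × 10²⁵) × (9.90 × 10⁵) / (2.00 × 10⁸)³
   = 1.95 × 10⁻⁴ m/s²

1.95 × 10⁻⁴ m/s²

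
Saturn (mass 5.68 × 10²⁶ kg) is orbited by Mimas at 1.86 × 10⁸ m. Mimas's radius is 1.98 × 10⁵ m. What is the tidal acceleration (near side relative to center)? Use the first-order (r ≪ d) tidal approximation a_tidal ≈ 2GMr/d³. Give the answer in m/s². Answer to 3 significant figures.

2.33 × 10⁻³ m/s²

Δg = 2GMr/d³
   = 2 × (6.674 × 10⁻¹¹) × (5.68 × 10²⁶) × (1.98 × 10⁵) / (1.86 × 10⁸)³
   = 2.33 × 10⁻³ m/s²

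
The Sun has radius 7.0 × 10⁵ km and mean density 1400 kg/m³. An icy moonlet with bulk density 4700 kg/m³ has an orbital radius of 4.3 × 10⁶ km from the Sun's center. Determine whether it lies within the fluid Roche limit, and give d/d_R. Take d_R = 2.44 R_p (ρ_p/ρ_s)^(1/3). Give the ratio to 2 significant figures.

outside; d/d_R ≈ 3.8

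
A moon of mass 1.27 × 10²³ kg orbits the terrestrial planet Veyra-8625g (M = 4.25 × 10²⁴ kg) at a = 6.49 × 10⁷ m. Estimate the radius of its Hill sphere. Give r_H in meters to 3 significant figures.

1.40 × 10⁷ m

r_H ≈ a (m/3M)^(1/3)
    = (6.49 × 10⁷) × (1.27 × 10²³ / (3 × 4.25 × 10²⁴))^(1/3)
    = 1.40 × 10⁷ m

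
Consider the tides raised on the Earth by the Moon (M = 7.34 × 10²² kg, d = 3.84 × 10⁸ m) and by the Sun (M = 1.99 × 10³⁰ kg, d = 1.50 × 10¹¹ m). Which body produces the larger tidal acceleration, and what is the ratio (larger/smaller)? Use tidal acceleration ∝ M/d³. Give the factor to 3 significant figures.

The Moon, by a factor of ≈ 2.20

Compare M/d³ for the two perturbers:
The Moon: (7.34 × 10²²) / (3.84 × 10⁸)³ = 1.296 × 10⁻³
The Sun: (1.99 × 10³⁰) / (1.50 × 10¹¹)³ = 5.896 × 10⁻⁴
Ratio (larger/smaller) = 2.20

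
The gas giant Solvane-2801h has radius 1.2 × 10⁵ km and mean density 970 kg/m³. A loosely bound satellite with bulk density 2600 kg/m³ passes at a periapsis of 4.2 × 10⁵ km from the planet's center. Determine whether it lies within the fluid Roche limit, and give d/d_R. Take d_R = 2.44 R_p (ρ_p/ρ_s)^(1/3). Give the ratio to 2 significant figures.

d_R = 2.44 × (1.2 × 10⁵ km) × (970/2600)^(1/3) = 2.108 × 10⁵ km
d/d_R = (4.2 × 10⁵) / (2.108 × 10⁵) = 2.0
Since d/d_R > 1, the body is outside the Roche limit.

outside; d/d_R ≈ 2.0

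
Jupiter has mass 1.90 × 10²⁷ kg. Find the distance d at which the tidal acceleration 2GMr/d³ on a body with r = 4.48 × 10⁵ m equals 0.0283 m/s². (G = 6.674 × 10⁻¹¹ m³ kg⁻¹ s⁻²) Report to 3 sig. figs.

1.59 × 10⁸ m

2GMr/d³ = a_tidal  ⇒  d = (2GMr / a_tidal)^(1/3)
d = (2 × 6.674×10⁻¹¹ × (1.90 × 10²⁷) × (4.48 × 10⁵) / (0.0283))^(1/3)
  = 1.59 × 10⁸ m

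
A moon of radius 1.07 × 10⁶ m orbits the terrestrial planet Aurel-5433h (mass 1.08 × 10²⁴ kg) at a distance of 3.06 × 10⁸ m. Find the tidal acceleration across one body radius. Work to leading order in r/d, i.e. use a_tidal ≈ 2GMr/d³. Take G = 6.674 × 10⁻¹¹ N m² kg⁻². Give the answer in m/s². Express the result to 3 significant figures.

Differencing GM/(d−r)² and GM/d² to first order in r/d gives 2GMr/d³.
a_tidal = 2GMr/d³
        = 2 × (6.674 × 10⁻¹¹) × (1.08 × 10²⁴) × (1.07 × 10⁶) / (3.06 × 10⁸)³
        = 5.38 × 10⁻⁶ m/s²

5.38 × 10⁻⁶ m/s²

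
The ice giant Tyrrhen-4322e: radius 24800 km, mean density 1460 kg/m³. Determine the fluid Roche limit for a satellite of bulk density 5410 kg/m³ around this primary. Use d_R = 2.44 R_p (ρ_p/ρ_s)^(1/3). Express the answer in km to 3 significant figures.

39100 km

d_R = 2.44 × 24800 km × (1460/5410)^(1/3)
    = 39100 km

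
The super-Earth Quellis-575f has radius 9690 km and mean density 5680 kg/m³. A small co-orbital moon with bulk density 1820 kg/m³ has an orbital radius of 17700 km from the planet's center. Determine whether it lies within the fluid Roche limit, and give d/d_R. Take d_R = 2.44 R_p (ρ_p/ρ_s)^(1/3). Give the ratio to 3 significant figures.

d_R = 2.44 × (9690 km) × (5680/1820)^(1/3) = 34550 km
d/d_R = (17700) / (34550) = 0.512
Since d/d_R < 1, the body is inside the Roche limit.

inside; d/d_R ≈ 0.512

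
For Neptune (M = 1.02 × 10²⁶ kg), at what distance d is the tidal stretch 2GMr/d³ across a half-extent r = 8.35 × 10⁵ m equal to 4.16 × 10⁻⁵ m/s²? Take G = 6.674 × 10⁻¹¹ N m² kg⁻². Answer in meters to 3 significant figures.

6.49 × 10⁸ m

2GMr/d³ = a_tidal  ⇒  d = (2GMr / a_tidal)^(1/3)
d = (2 × 6.674×10⁻¹¹ × (1.02 × 10²⁶) × (8.35 × 10⁵) / (4.16 × 10⁻⁵))^(1/3)
  = 6.49 × 10⁸ m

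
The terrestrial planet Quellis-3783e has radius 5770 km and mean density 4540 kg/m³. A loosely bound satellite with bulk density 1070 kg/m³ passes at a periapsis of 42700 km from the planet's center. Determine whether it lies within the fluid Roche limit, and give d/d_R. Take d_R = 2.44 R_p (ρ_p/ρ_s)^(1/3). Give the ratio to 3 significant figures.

d_R = 2.44 × (5770 km) × (4540/1070)^(1/3) = 22790 km
d/d_R = (42700) / (22790) = 1.87
Since d/d_R > 1, the body is outside the Roche limit.

outside; d/d_R ≈ 1.87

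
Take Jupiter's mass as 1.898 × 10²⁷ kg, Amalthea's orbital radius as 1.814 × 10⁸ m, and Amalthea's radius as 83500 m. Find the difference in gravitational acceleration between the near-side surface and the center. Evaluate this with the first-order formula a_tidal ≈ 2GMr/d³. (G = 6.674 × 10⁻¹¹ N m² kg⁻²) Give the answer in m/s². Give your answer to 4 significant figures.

a_tidal = 2GMr/d³
        = 2 × (6.674 × 10⁻¹¹) × (1.898 × 10²⁷) × (83500) / (1.814 × 10⁸)³
        = 3.544 × 10⁻³ m/s²

3.544 × 10⁻³ m/s²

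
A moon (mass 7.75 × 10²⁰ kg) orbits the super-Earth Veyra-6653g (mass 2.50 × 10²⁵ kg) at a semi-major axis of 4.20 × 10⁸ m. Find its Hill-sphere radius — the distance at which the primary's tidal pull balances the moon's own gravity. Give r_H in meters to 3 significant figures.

9.15 × 10⁶ m

r_H ≈ a (m/3M)^(1/3)
    = (4.20 × 10⁸) × (7.75 × 10²⁰ / (3 × 2.50 × 10²⁵))^(1/3)
    = 9.15 × 10⁶ m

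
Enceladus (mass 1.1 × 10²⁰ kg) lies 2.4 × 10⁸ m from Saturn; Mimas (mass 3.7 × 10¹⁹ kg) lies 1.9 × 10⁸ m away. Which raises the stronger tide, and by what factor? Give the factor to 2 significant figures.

Compare M/d³ for the two perturbers:
Enceladus: (1.1 × 10²⁰) / (2.4 × 10⁸)³ = 7.957 × 10⁻⁶
Mimas: (3.7 × 10¹⁹) / (1.9 × 10⁸)³ = 5.394 × 10⁻⁶
Ratio (larger/smaller) = 1.5

Enceladus, by a factor of ≈ 1.5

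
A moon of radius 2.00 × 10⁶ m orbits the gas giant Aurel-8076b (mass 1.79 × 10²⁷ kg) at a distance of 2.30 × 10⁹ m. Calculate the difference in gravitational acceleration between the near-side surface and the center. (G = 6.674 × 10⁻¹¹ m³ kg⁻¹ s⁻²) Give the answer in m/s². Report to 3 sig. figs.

Δg = 2GMr/d³
   = 2 × (6.674 × 10⁻¹¹) × (1.79 × 10²⁷) × (2.00 × 10⁶) / (2.30 × 10⁹)³
   = 3.93 × 10⁻⁵ m/s²

3.93 × 10⁻⁵ m/s²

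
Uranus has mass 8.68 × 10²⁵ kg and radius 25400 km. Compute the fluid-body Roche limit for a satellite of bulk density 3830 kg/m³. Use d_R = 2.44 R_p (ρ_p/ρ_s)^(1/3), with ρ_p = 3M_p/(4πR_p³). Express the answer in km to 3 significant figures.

ρ_p = 3M_p/(4πR_p³) = 3 × (8.68 × 10²⁵) / (4π × (2.54 × 10⁷ m)³) = 1260 kg/m³
d_R = 2.44 × 25400 km × (1260/3830)^(1/3)
    = 42800 km

42800 km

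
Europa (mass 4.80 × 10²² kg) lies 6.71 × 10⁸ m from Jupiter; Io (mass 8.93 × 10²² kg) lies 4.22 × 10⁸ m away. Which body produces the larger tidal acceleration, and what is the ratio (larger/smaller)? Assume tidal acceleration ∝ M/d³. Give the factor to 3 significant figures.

Tidal acceleration ∝ M/d³, so compare M/d³ for each.
Europa: (4.80 × 10²²) / (6.71 × 10⁸)³ = 1.589 × 10⁻⁴
Io: (8.93 × 10²²) / (4.22 × 10⁸)³ = 1.188 × 10⁻³
Ratio (larger/smaller) = 7.48

Io, by a factor of ≈ 7.48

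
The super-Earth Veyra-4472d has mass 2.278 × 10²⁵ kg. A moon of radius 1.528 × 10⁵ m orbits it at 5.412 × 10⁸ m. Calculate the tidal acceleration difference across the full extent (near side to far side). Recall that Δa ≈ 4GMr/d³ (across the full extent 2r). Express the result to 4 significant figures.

5.862 × 10⁻⁶ m/s²

Differencing GM/(d−r)² and GM/(d+r)² to first order in r/d gives 4GMr/d³.
a_tidal = 4GMr/d³
        = 4 × (6.674 × 10⁻¹¹) × (2.278 × 10²⁵) × (1.528 × 10⁵) / (5.412 × 10⁸)³
        = 5.862 × 10⁻⁶ m/s²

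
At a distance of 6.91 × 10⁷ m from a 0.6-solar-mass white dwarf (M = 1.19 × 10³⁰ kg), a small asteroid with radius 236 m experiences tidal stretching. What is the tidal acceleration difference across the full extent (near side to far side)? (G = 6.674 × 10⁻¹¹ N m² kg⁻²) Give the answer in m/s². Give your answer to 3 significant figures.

a_tidal = 4GMr/d³
        = 4 × (6.674 × 10⁻¹¹) × (1.19 × 10³⁰) × (236) / (6.91 × 10⁷)³
        = 2.27 × 10⁻¹ m/s²

2.27 × 10⁻¹ m/s²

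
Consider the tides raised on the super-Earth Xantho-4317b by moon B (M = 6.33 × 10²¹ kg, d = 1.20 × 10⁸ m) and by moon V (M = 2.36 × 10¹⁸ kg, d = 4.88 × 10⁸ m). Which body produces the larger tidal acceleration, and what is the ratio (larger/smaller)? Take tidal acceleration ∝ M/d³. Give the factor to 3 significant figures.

Compare M/d³ for the two perturbers:
Moon B: (6.33 × 10²¹) / (1.20 × 10⁸)³ = 3.663 × 10⁻³
Moon V: (2.36 × 10¹⁸) / (4.88 × 10⁸)³ = 2.031 × 10⁻⁸
Ratio (larger/smaller) = 1.80 × 10⁵

Moon B, by a factor of ≈ 1.80 × 10⁵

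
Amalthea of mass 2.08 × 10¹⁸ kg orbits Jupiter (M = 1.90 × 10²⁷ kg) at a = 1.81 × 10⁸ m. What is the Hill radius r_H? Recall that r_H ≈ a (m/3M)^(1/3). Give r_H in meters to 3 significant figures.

r_H ≈ a (m/3M)^(1/3)
    = (1.81 × 10⁸) × (2.08 × 10¹⁸ / (3 × 1.90 × 10²⁷))^(1/3)
    = 1.29 × 10⁵ m

1.29 × 10⁵ m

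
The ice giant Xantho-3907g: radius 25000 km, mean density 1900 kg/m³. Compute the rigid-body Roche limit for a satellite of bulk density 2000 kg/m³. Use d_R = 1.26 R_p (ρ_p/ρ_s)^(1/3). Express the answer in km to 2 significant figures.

31000 km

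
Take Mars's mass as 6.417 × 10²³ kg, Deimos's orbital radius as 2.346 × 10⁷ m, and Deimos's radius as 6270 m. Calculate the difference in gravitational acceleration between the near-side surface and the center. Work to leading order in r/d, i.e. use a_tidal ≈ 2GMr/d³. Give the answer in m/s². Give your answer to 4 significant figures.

The tidal stretch is the gradient of GM/d² times the body's extent r, hence the 1/d³ dependence.
a_tidal = 2GMr/d³
        = 2 × (6.674 × 10⁻¹¹) × (6.417 × 10²³) × (6270) / (2.346 × 10⁷)³
        = 4.159 × 10⁻⁵ m/s²

4.159 × 10⁻⁵ m/s²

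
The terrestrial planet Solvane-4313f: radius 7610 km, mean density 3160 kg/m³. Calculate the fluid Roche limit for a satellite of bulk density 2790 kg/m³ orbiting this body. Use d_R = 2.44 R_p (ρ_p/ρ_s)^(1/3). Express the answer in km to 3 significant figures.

d_R = 2.44 × 7610 km × (3160/2790)^(1/3)
    = 19400 km

19400 km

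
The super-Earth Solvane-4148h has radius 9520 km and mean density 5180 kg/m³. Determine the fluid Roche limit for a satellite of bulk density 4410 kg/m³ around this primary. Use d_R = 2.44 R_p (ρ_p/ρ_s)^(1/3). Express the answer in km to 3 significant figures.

24500 km

d_R = 2.44 × 9520 km × (5180/4410)^(1/3)
    = 24500 km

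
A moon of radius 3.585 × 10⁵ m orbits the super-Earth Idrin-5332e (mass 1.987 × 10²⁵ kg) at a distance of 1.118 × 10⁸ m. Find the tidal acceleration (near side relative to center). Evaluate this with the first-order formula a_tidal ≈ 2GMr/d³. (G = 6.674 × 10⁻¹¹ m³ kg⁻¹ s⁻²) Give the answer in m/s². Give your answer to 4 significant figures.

6.804 × 10⁻⁴ m/s²

The tidal stretch is the gradient of GM/d² times the body's extent r, hence the 1/d³ dependence.
Δa = 2GMr/d³
   = 2 × (6.674 × 10⁻¹¹) × (1.987 × 10²⁵) × (3.585 × 10⁵) / (1.118 × 10⁸)³
   = 6.804 × 10⁻⁴ m/s²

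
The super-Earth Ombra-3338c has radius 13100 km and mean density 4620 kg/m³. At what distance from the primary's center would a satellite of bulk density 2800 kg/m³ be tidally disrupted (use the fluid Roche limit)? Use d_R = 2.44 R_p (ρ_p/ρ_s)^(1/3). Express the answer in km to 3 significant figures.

d_R = 2.44 × 13100 km × (4620/2800)^(1/3)
    = 37800 km

37800 km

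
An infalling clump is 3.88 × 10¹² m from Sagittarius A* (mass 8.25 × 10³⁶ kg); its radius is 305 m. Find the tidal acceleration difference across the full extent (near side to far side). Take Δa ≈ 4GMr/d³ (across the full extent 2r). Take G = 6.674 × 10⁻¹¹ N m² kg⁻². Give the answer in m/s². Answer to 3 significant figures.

1.15 × 10⁻⁸ m/s²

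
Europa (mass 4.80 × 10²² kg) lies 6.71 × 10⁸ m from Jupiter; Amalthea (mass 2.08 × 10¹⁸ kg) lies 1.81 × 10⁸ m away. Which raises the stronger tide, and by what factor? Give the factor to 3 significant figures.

Europa, by a factor of ≈ 453

Tidal acceleration ∝ M/d³, so compare M/d³ for each.
Europa: (4.80 × 10²²) / (6.71 × 10⁸)³ = 1.589 × 10⁻⁴
Amalthea: (2.08 × 10¹⁸) / (1.81 × 10⁸)³ = 3.508 × 10⁻⁷
Ratio (larger/smaller) = 453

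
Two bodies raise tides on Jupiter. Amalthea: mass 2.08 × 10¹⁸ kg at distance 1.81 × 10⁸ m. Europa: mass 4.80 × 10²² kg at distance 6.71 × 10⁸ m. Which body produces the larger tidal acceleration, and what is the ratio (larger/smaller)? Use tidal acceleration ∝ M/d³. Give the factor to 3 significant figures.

The tide-raising term goes as M/d³ (the gradient of a 1/d² field).
Amalthea: (2.08 × 10¹⁸) / (1.81 × 10⁸)³ = 3.508 × 10⁻⁷
Europa: (4.80 × 10²²) / (6.71 × 10⁸)³ = 1.589 × 10⁻⁴
Ratio (larger/smaller) = 453

Europa, by a factor of ≈ 453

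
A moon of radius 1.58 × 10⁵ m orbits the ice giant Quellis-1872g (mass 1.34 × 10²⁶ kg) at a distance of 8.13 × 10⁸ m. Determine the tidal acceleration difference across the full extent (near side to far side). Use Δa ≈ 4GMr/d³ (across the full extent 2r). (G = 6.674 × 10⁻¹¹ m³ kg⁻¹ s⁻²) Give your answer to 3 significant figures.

1.05 × 10⁻⁵ m/s²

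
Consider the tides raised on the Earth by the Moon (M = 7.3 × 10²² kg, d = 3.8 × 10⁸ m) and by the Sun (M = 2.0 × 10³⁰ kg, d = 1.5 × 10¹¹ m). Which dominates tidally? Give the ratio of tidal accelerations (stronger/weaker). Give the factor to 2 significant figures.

The tide-raising term goes as M/d³ (the gradient of a 1/d² field).
The Moon: (7.3 × 10²²) / (3.8 × 10⁸)³ = 1.330 × 10⁻³
The Sun: (2.0 × 10³⁰) / (1.5 × 10¹¹)³ = 5.926 × 10⁻⁴
Ratio (larger/smaller) = 2.2

The Moon, by a factor of ≈ 2.2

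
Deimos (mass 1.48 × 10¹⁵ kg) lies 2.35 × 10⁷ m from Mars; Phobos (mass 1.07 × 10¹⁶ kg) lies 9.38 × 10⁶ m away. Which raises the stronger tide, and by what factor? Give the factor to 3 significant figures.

Tidal stretch scales as M/d³; compute that for each body.
Deimos: (1.48 × 10¹⁵) / (2.35 × 10⁷)³ = 1.140 × 10⁻⁷
Phobos: (1.07 × 10¹⁶) / (9.38 × 10⁶)³ = 1.297 × 10⁻⁵
Ratio (larger/smaller) = 114

Phobos, by a factor of ≈ 114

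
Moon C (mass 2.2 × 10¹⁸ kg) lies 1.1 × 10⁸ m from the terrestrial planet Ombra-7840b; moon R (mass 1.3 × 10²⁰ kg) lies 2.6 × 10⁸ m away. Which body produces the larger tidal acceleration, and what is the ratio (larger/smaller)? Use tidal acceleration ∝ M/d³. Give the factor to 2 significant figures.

Moon R, by a factor of ≈ 4.5

Compare M/d³ for the two perturbers:
Moon C: (2.2 × 10¹⁸) / (1.1 × 10⁸)³ = 1.653 × 10⁻⁶
Moon R: (1.3 × 10²⁰) / (2.6 × 10⁸)³ = 7.396 × 10⁻⁶
Ratio (larger/smaller) = 4.5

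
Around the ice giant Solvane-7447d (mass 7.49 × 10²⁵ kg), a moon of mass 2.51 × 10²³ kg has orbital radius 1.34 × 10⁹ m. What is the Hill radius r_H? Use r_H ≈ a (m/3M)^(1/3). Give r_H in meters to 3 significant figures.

1.39 × 10⁸ m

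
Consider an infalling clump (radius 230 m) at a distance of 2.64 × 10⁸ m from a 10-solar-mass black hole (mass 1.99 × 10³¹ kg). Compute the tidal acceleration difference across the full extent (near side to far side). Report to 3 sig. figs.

6.64 × 10⁻² m/s²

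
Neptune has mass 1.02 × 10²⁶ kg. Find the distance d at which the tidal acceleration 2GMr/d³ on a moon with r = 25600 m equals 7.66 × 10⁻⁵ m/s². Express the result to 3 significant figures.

2GMr/d³ = a_tidal  ⇒  d = (2GMr / a_tidal)^(1/3)
d = (2 × 6.674×10⁻¹¹ × (1.02 × 10²⁶) × (25600) / (7.66 × 10⁻⁵))^(1/3)
  = 1.66 × 10⁸ m

1.66 × 10⁸ m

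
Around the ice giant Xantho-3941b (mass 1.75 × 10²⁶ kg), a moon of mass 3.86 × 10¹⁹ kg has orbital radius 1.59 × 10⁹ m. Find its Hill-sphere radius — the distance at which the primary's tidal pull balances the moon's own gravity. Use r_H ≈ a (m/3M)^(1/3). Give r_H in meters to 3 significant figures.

6.66 × 10⁶ m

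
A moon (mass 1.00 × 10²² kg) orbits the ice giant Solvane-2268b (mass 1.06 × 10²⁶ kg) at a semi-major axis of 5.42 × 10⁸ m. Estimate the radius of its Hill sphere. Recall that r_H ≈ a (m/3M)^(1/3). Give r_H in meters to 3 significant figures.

r_H ≈ a (m/3M)^(1/3)
    = (5.42 × 10⁸) × (1.00 × 10²² / (3 × 1.06 × 10²⁶))^(1/3)
    = 1.71 × 10⁷ m

1.71 × 10⁷ m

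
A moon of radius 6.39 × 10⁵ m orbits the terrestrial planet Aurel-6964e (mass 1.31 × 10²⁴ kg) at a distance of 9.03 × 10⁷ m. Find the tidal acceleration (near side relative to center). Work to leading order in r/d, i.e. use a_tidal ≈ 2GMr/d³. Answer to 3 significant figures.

a_tidal = 2GMr/d³
        = 2 × (6.674 × 10⁻¹¹) × (1.31 × 10²⁴) × (6.39 × 10⁵) / (9.03 × 10⁷)³
        = 1.52 × 10⁻⁴ m/s²

1.52 × 10⁻⁴ m/s²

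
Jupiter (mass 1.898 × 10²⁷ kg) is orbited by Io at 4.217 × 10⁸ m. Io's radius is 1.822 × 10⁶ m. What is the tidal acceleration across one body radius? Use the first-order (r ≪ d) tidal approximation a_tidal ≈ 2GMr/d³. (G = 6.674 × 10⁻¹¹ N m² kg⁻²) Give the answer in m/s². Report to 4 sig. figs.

a_tidal = 2GMr/d³
        = 2 × (6.674 × 10⁻¹¹) × (1.898 × 10²⁷) × (1.822 × 10⁶) / (4.217 × 10⁸)³
        = 6.155 × 10⁻³ m/s²

6.155 × 10⁻³ m/s²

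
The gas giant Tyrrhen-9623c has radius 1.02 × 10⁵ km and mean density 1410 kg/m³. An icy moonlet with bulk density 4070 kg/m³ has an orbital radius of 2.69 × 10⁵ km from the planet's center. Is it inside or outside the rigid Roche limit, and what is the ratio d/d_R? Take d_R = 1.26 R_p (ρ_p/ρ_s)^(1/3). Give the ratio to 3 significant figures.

outside; d/d_R ≈ 2.98

d_R = 1.26 × (1.02 × 10⁵ km) × (1410/4070)^(1/3) = 90260 km
d/d_R = (2.69 × 10⁵) / (90260) = 2.98
Since d/d_R > 1, the body is outside the Roche limit.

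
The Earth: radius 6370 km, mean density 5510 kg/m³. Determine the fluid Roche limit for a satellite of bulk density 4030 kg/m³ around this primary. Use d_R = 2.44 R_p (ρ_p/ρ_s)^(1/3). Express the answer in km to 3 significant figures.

d_R = 2.44 × 6370 km × (5510/4030)^(1/3)
    = 17300 km

17300 km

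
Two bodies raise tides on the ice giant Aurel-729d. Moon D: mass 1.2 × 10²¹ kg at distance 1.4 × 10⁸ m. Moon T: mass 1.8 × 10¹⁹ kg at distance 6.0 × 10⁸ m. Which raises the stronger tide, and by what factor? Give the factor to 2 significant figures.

Tidal acceleration ∝ M/d³, so compare M/d³ for each.
Moon D: (1.2 × 10²¹) / (1.4 × 10⁸)³ = 4.373 × 10⁻⁴
Moon T: (1.8 × 10¹⁹) / (6.0 × 10⁸)³ = 8.333 × 10⁻⁸
Ratio (larger/smaller) = 5200

Moon D, by a factor of ≈ 5200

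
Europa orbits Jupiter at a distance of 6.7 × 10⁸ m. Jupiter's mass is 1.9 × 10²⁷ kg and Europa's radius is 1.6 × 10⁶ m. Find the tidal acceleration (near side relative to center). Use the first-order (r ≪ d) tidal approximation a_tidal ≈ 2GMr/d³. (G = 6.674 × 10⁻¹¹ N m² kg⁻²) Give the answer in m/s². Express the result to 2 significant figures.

1.3 × 10⁻³ m/s²

Δg = 2GMr/d³
   = 2 × (6.674 × 10⁻¹¹) × (1.9 × 10²⁷) × (1.6 × 10⁶) / (6.7 × 10⁸)³
   = 1.3 × 10⁻³ m/s²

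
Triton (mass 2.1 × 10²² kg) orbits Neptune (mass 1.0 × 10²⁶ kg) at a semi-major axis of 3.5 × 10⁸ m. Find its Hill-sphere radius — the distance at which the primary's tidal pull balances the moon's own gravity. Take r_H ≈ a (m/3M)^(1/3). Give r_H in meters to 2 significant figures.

1.4 × 10⁷ m

r_H ≈ a (m/3M)^(1/3)
    = (3.5 × 10⁸) × (2.1 × 10²² / (3 × 1.0 × 10²⁶))^(1/3)
    = 1.4 × 10⁷ m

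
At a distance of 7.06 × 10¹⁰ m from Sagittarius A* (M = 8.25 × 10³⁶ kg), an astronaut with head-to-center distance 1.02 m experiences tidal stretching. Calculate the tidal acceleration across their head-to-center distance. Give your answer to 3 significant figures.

3.19 × 10⁻⁶ m/s²

a_tidal = 2GMr/d³
        = 2 × (6.674 × 10⁻¹¹) × (8.25 × 10³⁶) × (1.02) / (7.06 × 10¹⁰)³
        = 3.19 × 10⁻⁶ m/s²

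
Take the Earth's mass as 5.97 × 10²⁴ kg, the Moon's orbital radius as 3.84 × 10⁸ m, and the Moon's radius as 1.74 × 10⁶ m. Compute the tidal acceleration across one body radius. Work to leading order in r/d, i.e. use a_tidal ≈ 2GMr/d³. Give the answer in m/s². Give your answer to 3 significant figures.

Δa = 2GMr/d³
   = 2 × (6.674 × 10⁻¹¹) × (5.97 × 10²⁴) × (1.74 × 10⁶) / (3.84 × 10⁸)³
   = 2.45 × 10⁻⁵ m/s²

2.45 × 10⁻⁵ m/s²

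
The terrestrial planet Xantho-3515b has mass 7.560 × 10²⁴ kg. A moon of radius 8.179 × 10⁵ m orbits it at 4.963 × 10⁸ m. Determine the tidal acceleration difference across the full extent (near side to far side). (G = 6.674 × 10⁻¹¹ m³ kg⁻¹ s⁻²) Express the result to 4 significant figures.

Near-to-far spans 2r, so the tidal difference is twice the near-to-center value: 4GMr/d³.
a_tidal = 4GMr/d³
        = 4 × (6.674 × 10⁻¹¹) × (7.560 × 10²⁴) × (8.179 × 10⁵) / (4.963 × 10⁸)³
        = 1.350 × 10⁻⁵ m/s²

1.350 × 10⁻⁵ m/s²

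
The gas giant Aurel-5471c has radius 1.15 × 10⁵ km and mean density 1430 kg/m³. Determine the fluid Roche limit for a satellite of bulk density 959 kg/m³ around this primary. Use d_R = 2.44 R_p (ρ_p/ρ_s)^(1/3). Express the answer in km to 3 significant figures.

3.21 × 10⁵ km

d_R = 2.44 × 1.15 × 10⁵ km × (1430/959)^(1/3)
    = 3.21 × 10⁵ km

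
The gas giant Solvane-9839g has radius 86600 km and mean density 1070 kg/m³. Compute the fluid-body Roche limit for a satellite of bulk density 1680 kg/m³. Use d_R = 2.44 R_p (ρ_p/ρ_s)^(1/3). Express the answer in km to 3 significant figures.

d_R = 2.44 × 86600 km × (1070/1680)^(1/3)
    = 1.82 × 10⁵ km

1.82 × 10⁵ km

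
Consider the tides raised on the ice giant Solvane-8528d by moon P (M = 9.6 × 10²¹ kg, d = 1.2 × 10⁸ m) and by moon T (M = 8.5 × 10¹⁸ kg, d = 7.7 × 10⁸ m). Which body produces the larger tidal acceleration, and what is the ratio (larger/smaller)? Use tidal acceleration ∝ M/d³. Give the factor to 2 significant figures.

Moon P, by a factor of ≈ 3.0 × 10⁵

The tide-raising term goes as M/d³ (the gradient of a 1/d² field).
Moon P: (9.6 × 10²¹) / (1.2 × 10⁸)³ = 5.556 × 10⁻³
Moon T: (8.5 × 10¹⁸) / (7.7 × 10⁸)³ = 1.862 × 10⁻⁸
Ratio (larger/smaller) = 3.0 × 10⁵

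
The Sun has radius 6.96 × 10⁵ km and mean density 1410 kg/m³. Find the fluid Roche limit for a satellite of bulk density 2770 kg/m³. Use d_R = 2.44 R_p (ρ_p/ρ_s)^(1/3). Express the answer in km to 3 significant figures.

1.36 × 10⁶ km

d_R = 2.44 × 6.96 × 10⁵ km × (1410/2770)^(1/3)
    = 1.36 × 10⁶ km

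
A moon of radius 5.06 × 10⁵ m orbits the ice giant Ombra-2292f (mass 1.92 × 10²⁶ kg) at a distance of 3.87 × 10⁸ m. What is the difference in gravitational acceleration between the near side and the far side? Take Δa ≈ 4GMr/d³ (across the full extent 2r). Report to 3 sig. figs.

Δg = 4GMr/d³
   = 4 × (6.674 × 10⁻¹¹) × (1.92 × 10²⁶) × (5.06 × 10⁵) / (3.87 × 10⁸)³
   = 4.47 × 10⁻⁴ m/s²

4.47 × 10⁻⁴ m/s²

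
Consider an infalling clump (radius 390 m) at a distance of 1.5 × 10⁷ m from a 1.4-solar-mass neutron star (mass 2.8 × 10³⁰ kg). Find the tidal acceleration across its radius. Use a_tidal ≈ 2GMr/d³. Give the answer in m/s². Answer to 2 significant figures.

4.3 × 10¹ m/s²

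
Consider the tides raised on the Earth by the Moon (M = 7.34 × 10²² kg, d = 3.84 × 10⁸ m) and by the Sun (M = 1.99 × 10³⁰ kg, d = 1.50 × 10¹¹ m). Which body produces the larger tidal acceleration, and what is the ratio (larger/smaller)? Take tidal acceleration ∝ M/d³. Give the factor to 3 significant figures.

The Moon, by a factor of ≈ 2.20

Tidal stretch scales as M/d³; compute that for each body.
The Moon: (7.34 × 10²²) / (3.84 × 10⁸)³ = 1.296 × 10⁻³
The Sun: (1.99 × 10³⁰) / (1.50 × 10¹¹)³ = 5.896 × 10⁻⁴
Ratio (larger/smaller) = 2.20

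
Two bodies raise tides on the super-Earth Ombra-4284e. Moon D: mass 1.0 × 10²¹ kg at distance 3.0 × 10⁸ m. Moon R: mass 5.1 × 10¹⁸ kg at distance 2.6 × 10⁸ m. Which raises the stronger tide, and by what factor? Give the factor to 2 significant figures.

Moon D, by a factor of ≈ 130

Tidal acceleration ∝ M/d³, so compare M/d³ for each.
Moon D: (1.0 × 10²¹) / (3.0 × 10⁸)³ = 3.704 × 10⁻⁵
Moon R: (5.1 × 10¹⁸) / (2.6 × 10⁸)³ = 2.902 × 10⁻⁷
Ratio (larger/smaller) = 130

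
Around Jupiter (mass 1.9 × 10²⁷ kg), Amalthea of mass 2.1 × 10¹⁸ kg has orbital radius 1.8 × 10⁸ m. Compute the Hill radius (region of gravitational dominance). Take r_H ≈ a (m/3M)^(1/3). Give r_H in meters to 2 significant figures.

r_H ≈ a (m/3M)^(1/3)
    = (1.8 × 10⁸) × (2.1 × 10¹⁸ / (3 × 1.9 × 10²⁷))^(1/3)
    = 1.3 × 10⁵ m

1.3 × 10⁵ m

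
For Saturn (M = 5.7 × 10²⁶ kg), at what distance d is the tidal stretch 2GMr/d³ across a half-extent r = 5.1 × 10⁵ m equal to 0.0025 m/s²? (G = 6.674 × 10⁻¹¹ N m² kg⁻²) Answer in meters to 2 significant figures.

2GMr/d³ = a_tidal  ⇒  d = (2GMr / a_tidal)^(1/3)
d = (2 × 6.674×10⁻¹¹ × (5.7 × 10²⁶) × (5.1 × 10⁵) / (0.0025))^(1/3)
  = 2.5 × 10⁸ m

2.5 × 10⁸ m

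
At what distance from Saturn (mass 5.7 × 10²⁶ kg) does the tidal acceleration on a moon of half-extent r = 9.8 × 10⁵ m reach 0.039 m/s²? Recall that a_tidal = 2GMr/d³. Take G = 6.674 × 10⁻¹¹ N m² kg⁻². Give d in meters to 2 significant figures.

2GMr/d³ = a_tidal  ⇒  d = (2GMr / a_tidal)^(1/3)
d = (2 × 6.674×10⁻¹¹ × (5.7 × 10²⁶) × (9.8 × 10⁵) / (0.039))^(1/3)
  = 1.2 × 10⁸ m

1.2 × 10⁸ m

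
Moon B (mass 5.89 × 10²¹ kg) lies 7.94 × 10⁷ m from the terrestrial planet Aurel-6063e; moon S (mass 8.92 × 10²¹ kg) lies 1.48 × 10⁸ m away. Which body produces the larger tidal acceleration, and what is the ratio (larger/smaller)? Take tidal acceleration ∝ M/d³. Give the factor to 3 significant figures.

Moon B, by a factor of ≈ 4.28

Tidal acceleration ∝ M/d³, so compare M/d³ for each.
Moon B: (5.89 × 10²¹) / (7.94 × 10⁷)³ = 1.177 × 10⁻²
Moon S: (8.92 × 10²¹) / (1.48 × 10⁸)³ = 2.752 × 10⁻³
Ratio (larger/smaller) = 4.28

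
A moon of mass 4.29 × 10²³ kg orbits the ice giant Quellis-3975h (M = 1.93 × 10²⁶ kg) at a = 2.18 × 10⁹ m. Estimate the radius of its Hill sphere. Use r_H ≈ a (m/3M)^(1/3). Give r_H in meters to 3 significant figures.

r_H ≈ a (m/3M)^(1/3)
    = (2.18 × 10⁹) × (4.29 × 10²³ / (3 × 1.93 × 10²⁶))^(1/3)
    = 1.97 × 10⁸ m

1.97 × 10⁸ m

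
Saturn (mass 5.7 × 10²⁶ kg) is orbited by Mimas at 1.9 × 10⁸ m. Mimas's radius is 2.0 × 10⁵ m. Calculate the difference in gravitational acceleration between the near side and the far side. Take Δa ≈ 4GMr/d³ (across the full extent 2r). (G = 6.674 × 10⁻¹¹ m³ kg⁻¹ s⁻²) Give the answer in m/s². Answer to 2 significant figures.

Δg = 4GMr/d³
   = 4 × (6.674 × 10⁻¹¹) × (5.7 × 10²⁶) × (2.0 × 10⁵) / (1.9 × 10⁸)³
   = 4.4 × 10⁻³ m/s²

4.4 × 10⁻³ m/s²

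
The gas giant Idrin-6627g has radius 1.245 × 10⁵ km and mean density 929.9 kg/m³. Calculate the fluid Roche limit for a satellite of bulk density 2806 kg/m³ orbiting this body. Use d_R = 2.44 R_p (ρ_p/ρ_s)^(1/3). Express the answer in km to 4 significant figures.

d_R = 2.44 × 1.245 × 10⁵ km × (929.9/2806)^(1/3)
    = 2.102 × 10⁵ km

2.102 × 10⁵ km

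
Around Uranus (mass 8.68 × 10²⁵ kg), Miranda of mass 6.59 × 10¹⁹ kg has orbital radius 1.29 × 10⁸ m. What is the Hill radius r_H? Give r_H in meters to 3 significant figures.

8.16 × 10⁵ m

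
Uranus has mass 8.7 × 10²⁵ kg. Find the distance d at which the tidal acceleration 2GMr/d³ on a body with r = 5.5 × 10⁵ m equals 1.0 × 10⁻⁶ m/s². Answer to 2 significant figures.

1.9 × 10⁹ m

2GMr/d³ = a_tidal  ⇒  d = (2GMr / a_tidal)^(1/3)
d = (2 × 6.674×10⁻¹¹ × (8.7 × 10²⁵) × (5.5 × 10⁵) / (1.0 × 10⁻⁶))^(1/3)
  = 1.9 × 10⁹ m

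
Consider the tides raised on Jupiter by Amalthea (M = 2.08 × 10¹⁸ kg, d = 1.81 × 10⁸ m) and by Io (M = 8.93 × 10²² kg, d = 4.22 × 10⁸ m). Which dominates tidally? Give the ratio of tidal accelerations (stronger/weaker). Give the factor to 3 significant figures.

Io, by a factor of ≈ 3390

Tidal stretch scales as M/d³; compute that for each body.
Amalthea: (2.08 × 10¹⁸) / (1.81 × 10⁸)³ = 3.508 × 10⁻⁷
Io: (8.93 × 10²²) / (4.22 × 10⁸)³ = 1.188 × 10⁻³
Ratio (larger/smaller) = 3390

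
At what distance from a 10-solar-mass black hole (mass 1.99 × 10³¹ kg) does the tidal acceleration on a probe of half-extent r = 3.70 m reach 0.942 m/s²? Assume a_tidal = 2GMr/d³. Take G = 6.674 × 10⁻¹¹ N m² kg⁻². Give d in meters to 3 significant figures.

2.19 × 10⁷ m

2GMr/d³ = a_tidal  ⇒  d = (2GMr / a_tidal)^(1/3)
d = (2 × 6.674×10⁻¹¹ × (1.99 × 10³¹) × (3.70) / (0.942))^(1/3)
  = 2.19 × 10⁷ m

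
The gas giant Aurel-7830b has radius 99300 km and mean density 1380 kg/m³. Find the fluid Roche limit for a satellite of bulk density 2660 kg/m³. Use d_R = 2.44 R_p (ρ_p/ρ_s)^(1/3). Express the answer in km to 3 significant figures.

d_R = 2.44 × 99300 km × (1380/2660)^(1/3)
    = 1.95 × 10⁵ km

1.95 × 10⁵ km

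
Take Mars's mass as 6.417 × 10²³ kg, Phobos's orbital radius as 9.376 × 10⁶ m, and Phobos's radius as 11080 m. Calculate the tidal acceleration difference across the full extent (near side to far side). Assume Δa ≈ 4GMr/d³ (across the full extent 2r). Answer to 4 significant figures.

a_tidal = 4GMr/d³
        = 4 × (6.674 × 10⁻¹¹) × (6.417 × 10²³) × (11080) / (9.376 × 10⁶)³
        = 2.303 × 10⁻³ m/s²

2.303 × 10⁻³ m/s²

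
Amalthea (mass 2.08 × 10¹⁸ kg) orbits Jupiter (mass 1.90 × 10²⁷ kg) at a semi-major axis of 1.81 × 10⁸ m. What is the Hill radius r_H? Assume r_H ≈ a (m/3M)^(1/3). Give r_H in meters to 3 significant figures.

1.29 × 10⁵ m

r_H ≈ a (m/3M)^(1/3)
    = (1.81 × 10⁸) × (2.08 × 10¹⁸ / (3 × 1.90 × 10²⁷))^(1/3)
    = 1.29 × 10⁵ m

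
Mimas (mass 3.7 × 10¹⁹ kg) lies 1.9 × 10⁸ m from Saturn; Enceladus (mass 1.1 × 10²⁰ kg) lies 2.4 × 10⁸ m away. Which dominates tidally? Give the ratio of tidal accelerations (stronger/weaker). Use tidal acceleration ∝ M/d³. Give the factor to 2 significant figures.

Enceladus, by a factor of ≈ 1.5

The tide-raising term goes as M/d³ (the gradient of a 1/d² field).
Mimas: (3.7 × 10¹⁹) / (1.9 × 10⁸)³ = 5.394 × 10⁻⁶
Enceladus: (1.1 × 10²⁰) / (2.4 × 10⁸)³ = 7.957 × 10⁻⁶
Ratio (larger/smaller) = 1.5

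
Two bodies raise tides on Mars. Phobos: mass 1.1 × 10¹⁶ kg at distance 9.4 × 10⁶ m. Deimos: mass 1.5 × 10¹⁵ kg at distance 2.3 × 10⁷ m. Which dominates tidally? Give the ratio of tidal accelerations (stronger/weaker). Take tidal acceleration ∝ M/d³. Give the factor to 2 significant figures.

Compare M/d³ for the two perturbers:
Phobos: (1.1 × 10¹⁶) / (9.4 × 10⁶)³ = 1.324 × 10⁻⁵
Deimos: (1.5 × 10¹⁵) / (2.3 × 10⁷)³ = 1.233 × 10⁻⁷
Ratio (larger/smaller) = 110

Phobos, by a factor of ≈ 110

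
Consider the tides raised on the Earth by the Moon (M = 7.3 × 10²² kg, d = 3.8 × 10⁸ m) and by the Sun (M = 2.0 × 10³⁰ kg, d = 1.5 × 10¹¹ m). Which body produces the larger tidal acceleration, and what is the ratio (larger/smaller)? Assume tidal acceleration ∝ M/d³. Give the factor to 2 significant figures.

Tidal acceleration ∝ M/d³, so compare M/d³ for each.
The Moon: (7.3 × 10²²) / (3.8 × 10⁸)³ = 1.330 × 10⁻³
The Sun: (2.0 × 10³⁰) / (1.5 × 10¹¹)³ = 5.926 × 10⁻⁴
Ratio (larger/smaller) = 2.2

The Moon, by a factor of ≈ 2.2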